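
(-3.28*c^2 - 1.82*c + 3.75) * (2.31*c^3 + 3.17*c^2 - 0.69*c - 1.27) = -7.5768*c^5 - 14.6018*c^4 + 5.1563*c^3 + 17.3089*c^2 - 0.2761*c - 4.7625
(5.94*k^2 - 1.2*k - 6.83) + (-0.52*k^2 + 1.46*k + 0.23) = 5.42*k^2 + 0.26*k - 6.6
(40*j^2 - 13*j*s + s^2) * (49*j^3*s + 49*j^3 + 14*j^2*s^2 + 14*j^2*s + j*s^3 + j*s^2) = 1960*j^5*s + 1960*j^5 - 77*j^4*s^2 - 77*j^4*s - 93*j^3*s^3 - 93*j^3*s^2 + j^2*s^4 + j^2*s^3 + j*s^5 + j*s^4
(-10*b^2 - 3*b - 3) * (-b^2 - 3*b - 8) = 10*b^4 + 33*b^3 + 92*b^2 + 33*b + 24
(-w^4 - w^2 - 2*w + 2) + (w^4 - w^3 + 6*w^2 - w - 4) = -w^3 + 5*w^2 - 3*w - 2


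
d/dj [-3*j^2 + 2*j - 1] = 2 - 6*j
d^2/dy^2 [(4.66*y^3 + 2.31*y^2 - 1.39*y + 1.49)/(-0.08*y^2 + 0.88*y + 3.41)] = (2.77555756156289e-17*y^5 - 10.06736*y^3 - 87.740592*y^2 - 322.217148*y - 65.184702)/(0.000512*y^6 - 0.016896*y^5 + 0.120384*y^4 + 0.758912*y^3 - 5.131368*y^2 - 30.698184*y - 39.651821)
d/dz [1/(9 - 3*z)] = 1/(3*(z - 3)^2)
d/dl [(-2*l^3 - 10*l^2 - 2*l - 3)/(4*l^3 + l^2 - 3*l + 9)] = (38*l^4 + 28*l^3 + 14*l^2 - 174*l - 27)/(16*l^6 + 8*l^5 - 23*l^4 + 66*l^3 + 27*l^2 - 54*l + 81)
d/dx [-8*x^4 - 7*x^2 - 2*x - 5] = -32*x^3 - 14*x - 2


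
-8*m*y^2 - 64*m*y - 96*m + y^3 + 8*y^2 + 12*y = (-8*m + y)*(y + 2)*(y + 6)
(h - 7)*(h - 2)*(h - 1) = h^3 - 10*h^2 + 23*h - 14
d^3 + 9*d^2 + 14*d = d*(d + 2)*(d + 7)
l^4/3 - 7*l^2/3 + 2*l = l*(l/3 + 1)*(l - 2)*(l - 1)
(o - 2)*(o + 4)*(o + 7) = o^3 + 9*o^2 + 6*o - 56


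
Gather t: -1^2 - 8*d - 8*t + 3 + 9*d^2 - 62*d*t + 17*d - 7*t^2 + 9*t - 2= 9*d^2 + 9*d - 7*t^2 + t*(1 - 62*d)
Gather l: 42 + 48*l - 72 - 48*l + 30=0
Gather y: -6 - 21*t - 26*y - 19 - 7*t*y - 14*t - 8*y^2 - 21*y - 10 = -35*t - 8*y^2 + y*(-7*t - 47) - 35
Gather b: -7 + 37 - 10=20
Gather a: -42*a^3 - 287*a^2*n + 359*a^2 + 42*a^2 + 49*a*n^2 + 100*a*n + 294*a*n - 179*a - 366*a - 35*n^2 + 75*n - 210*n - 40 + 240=-42*a^3 + a^2*(401 - 287*n) + a*(49*n^2 + 394*n - 545) - 35*n^2 - 135*n + 200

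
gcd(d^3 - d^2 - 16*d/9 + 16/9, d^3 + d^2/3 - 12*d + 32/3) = d - 1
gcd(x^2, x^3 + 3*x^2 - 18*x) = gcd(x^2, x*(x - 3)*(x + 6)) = x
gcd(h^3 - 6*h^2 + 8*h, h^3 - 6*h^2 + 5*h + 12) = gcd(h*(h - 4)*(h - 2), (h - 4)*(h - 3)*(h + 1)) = h - 4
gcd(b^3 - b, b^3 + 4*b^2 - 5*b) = b^2 - b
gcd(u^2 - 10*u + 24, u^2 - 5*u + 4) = u - 4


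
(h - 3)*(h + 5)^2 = h^3 + 7*h^2 - 5*h - 75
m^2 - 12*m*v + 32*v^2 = (m - 8*v)*(m - 4*v)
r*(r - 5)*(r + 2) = r^3 - 3*r^2 - 10*r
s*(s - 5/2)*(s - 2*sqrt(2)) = s^3 - 2*sqrt(2)*s^2 - 5*s^2/2 + 5*sqrt(2)*s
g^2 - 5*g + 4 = (g - 4)*(g - 1)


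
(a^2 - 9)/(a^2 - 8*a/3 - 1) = 3*(a + 3)/(3*a + 1)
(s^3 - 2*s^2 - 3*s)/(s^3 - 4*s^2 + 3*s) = (s + 1)/(s - 1)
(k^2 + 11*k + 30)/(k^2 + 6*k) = (k + 5)/k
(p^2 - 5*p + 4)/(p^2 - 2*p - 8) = (p - 1)/(p + 2)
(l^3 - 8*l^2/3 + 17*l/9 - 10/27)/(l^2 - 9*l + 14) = (27*l^3 - 72*l^2 + 51*l - 10)/(27*(l^2 - 9*l + 14))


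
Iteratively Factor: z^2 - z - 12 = (z + 3)*(z - 4)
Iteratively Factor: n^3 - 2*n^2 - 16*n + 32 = (n - 4)*(n^2 + 2*n - 8) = (n - 4)*(n + 4)*(n - 2)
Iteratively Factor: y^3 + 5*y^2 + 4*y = (y + 4)*(y^2 + y) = y*(y + 4)*(y + 1)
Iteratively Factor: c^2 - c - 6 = (c - 3)*(c + 2)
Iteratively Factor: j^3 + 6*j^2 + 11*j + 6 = (j + 2)*(j^2 + 4*j + 3) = (j + 1)*(j + 2)*(j + 3)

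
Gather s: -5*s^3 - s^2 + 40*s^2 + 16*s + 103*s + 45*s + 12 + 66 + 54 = -5*s^3 + 39*s^2 + 164*s + 132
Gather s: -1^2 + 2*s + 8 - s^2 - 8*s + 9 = -s^2 - 6*s + 16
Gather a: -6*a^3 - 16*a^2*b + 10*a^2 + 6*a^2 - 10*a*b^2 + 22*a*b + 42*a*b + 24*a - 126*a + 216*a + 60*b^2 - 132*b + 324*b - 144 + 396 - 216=-6*a^3 + a^2*(16 - 16*b) + a*(-10*b^2 + 64*b + 114) + 60*b^2 + 192*b + 36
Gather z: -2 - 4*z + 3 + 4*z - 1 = 0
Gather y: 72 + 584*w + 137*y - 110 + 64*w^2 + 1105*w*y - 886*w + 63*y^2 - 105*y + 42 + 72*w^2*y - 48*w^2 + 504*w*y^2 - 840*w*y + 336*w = 16*w^2 + 34*w + y^2*(504*w + 63) + y*(72*w^2 + 265*w + 32) + 4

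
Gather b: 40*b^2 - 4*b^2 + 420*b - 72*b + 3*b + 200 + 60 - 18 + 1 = 36*b^2 + 351*b + 243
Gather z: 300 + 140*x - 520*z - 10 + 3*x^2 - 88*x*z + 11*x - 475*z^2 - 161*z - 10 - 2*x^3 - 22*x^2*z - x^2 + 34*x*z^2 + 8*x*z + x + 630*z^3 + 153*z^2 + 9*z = -2*x^3 + 2*x^2 + 152*x + 630*z^3 + z^2*(34*x - 322) + z*(-22*x^2 - 80*x - 672) + 280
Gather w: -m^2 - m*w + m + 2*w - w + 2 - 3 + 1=-m^2 + m + w*(1 - m)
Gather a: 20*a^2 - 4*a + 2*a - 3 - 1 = 20*a^2 - 2*a - 4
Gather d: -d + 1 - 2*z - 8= -d - 2*z - 7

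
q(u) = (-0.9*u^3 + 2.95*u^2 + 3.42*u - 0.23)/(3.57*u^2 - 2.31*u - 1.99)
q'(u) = (2.31 - 7.14*u)*(-0.9*u^3 + 2.95*u^2 + 3.42*u - 0.23)/(3.57*u^2 - 2.31*u - 1.99)^2 + (-2.7*u^2 + 5.9*u + 3.42)/(3.57*u^2 - 2.31*u - 1.99) = (-3.213*u^4 + 4.158*u^3 - 13.6509*u^2 - 10.0988*u - 7.3371)/(12.7449*u^4 - 16.4934*u^3 - 8.8725*u^2 + 9.1938*u + 3.9601)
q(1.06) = -13.19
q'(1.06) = -177.87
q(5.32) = -0.39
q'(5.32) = -0.32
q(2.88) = 0.60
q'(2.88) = -0.62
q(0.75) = -2.11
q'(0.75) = -7.44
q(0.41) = -0.69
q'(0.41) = -2.49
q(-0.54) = -3.60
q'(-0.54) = -76.28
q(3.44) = 0.30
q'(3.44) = -0.46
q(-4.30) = 1.50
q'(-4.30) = -0.30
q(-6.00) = 1.99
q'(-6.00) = -0.28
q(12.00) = -2.25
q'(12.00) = -0.26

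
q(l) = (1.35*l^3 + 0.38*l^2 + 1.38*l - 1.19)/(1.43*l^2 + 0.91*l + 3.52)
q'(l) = (-2.86*l - 0.91)*(1.35*l^3 + 0.38*l^2 + 1.38*l - 1.19)/(1.43*l^2 + 0.91*l + 3.52)^2 + (4.05*l^2 + 0.76*l + 1.38)/(1.43*l^2 + 0.91*l + 3.52) = (1.9305*l^4 + 2.457*l^3 + 12.6284*l^2 + 6.0786*l + 5.9405)/(2.0449*l^4 + 2.6026*l^3 + 10.8953*l^2 + 6.4064*l + 12.3904)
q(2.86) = 2.10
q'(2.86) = 0.99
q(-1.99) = -1.77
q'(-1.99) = 1.01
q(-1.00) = -0.88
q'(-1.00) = 0.73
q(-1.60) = -1.39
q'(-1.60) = 0.95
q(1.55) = 0.82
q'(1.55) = 0.94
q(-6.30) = -6.09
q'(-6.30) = 0.97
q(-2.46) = -2.25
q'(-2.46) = 1.03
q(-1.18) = -1.02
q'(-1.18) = 0.82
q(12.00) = 10.90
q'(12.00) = 0.95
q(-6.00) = -5.80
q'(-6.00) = 0.98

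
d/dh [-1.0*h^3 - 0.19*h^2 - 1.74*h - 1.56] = -3.0*h^2 - 0.38*h - 1.74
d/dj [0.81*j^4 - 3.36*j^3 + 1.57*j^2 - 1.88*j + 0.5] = 3.24*j^3 - 10.08*j^2 + 3.14*j - 1.88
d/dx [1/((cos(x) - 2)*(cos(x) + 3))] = (sin(x) + sin(2*x))/((cos(x) - 2)^2*(cos(x) + 3)^2)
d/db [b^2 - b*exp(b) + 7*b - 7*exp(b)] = -b*exp(b) + 2*b - 8*exp(b) + 7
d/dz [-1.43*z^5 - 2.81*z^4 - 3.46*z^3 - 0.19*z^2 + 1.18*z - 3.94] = -7.15*z^4 - 11.24*z^3 - 10.38*z^2 - 0.38*z + 1.18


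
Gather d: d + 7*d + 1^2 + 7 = 8*d + 8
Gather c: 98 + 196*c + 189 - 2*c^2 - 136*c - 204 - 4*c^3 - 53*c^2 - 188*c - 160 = -4*c^3 - 55*c^2 - 128*c - 77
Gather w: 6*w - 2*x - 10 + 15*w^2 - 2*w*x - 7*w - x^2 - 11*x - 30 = 15*w^2 + w*(-2*x - 1) - x^2 - 13*x - 40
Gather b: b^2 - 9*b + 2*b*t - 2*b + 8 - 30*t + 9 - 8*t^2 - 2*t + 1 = b^2 + b*(2*t - 11) - 8*t^2 - 32*t + 18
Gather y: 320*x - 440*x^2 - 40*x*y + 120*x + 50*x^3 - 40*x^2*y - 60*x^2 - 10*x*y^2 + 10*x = 50*x^3 - 500*x^2 - 10*x*y^2 + 450*x + y*(-40*x^2 - 40*x)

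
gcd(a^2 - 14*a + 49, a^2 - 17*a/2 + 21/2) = a - 7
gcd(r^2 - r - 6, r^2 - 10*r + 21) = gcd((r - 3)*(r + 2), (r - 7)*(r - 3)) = r - 3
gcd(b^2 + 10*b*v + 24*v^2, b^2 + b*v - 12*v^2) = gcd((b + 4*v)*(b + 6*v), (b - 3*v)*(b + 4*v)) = b + 4*v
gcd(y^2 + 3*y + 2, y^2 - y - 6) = y + 2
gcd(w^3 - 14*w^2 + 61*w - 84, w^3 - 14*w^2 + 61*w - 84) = w^3 - 14*w^2 + 61*w - 84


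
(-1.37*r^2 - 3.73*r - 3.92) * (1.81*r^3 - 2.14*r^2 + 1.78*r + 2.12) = -2.4797*r^5 - 3.8195*r^4 - 1.5516*r^3 - 1.155*r^2 - 14.8852*r - 8.3104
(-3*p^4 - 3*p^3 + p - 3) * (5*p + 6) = -15*p^5 - 33*p^4 - 18*p^3 + 5*p^2 - 9*p - 18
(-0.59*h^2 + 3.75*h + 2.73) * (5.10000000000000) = -3.009*h^2 + 19.125*h + 13.923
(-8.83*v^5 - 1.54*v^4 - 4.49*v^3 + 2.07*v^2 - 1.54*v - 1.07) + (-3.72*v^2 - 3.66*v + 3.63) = -8.83*v^5 - 1.54*v^4 - 4.49*v^3 - 1.65*v^2 - 5.2*v + 2.56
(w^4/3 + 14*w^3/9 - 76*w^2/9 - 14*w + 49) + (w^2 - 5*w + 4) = w^4/3 + 14*w^3/9 - 67*w^2/9 - 19*w + 53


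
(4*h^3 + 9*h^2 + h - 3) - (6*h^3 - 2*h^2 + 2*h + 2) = -2*h^3 + 11*h^2 - h - 5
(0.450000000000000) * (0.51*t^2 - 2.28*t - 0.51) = 0.2295*t^2 - 1.026*t - 0.2295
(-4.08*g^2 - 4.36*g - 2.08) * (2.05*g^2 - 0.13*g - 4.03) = -8.364*g^4 - 8.4076*g^3 + 12.7452*g^2 + 17.8412*g + 8.3824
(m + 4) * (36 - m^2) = -m^3 - 4*m^2 + 36*m + 144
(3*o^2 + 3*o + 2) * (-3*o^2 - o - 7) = -9*o^4 - 12*o^3 - 30*o^2 - 23*o - 14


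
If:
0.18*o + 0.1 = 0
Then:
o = -0.56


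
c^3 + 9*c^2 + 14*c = c*(c + 2)*(c + 7)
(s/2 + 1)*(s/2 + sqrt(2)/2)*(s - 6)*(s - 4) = s^4/4 - 2*s^3 + sqrt(2)*s^3/4 - 2*sqrt(2)*s^2 + s^2 + sqrt(2)*s + 12*s + 12*sqrt(2)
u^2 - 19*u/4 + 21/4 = (u - 3)*(u - 7/4)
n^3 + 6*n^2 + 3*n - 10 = (n - 1)*(n + 2)*(n + 5)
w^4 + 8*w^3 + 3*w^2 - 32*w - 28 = (w - 2)*(w + 1)*(w + 2)*(w + 7)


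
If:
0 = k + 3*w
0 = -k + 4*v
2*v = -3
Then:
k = -6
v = -3/2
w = 2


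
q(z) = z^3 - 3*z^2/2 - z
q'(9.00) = 215.00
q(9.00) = 598.50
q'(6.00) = 89.00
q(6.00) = 156.00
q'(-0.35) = 0.42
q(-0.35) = 0.12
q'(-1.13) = 6.22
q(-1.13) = -2.23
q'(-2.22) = 20.45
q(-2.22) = -16.11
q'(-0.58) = 1.75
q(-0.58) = -0.12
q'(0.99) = -1.03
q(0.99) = -1.49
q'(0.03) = -1.09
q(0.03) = -0.03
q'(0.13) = -1.34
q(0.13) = -0.15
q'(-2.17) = 19.64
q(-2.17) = -15.11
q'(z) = 3*z^2 - 3*z - 1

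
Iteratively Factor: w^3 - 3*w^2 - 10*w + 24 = (w - 2)*(w^2 - w - 12) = (w - 4)*(w - 2)*(w + 3)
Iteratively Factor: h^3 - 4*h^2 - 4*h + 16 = (h + 2)*(h^2 - 6*h + 8) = (h - 2)*(h + 2)*(h - 4)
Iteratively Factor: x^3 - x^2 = (x)*(x^2 - x) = x^2*(x - 1)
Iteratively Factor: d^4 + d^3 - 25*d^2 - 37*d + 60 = (d - 5)*(d^3 + 6*d^2 + 5*d - 12) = (d - 5)*(d + 3)*(d^2 + 3*d - 4) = (d - 5)*(d + 3)*(d + 4)*(d - 1)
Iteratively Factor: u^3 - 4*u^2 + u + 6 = (u - 3)*(u^2 - u - 2) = (u - 3)*(u - 2)*(u + 1)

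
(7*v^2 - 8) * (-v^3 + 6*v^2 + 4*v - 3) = -7*v^5 + 42*v^4 + 36*v^3 - 69*v^2 - 32*v + 24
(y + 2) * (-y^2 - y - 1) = -y^3 - 3*y^2 - 3*y - 2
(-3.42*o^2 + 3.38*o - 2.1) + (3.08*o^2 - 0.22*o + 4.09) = -0.34*o^2 + 3.16*o + 1.99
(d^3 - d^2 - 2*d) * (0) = 0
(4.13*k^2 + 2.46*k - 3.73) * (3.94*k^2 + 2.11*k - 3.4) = 16.2722*k^4 + 18.4067*k^3 - 23.5476*k^2 - 16.2343*k + 12.682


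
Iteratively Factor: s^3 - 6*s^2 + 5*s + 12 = (s - 3)*(s^2 - 3*s - 4) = (s - 3)*(s + 1)*(s - 4)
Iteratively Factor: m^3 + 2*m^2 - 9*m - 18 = (m + 3)*(m^2 - m - 6) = (m - 3)*(m + 3)*(m + 2)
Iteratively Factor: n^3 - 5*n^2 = (n - 5)*(n^2) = n*(n - 5)*(n)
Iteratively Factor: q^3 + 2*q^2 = (q + 2)*(q^2) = q*(q + 2)*(q)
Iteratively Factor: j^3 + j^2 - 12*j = (j)*(j^2 + j - 12) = j*(j + 4)*(j - 3)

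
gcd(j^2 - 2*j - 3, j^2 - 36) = 1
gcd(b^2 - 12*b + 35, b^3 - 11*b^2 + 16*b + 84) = b - 7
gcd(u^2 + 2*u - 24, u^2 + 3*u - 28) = u - 4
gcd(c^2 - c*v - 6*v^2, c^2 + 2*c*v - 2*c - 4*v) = c + 2*v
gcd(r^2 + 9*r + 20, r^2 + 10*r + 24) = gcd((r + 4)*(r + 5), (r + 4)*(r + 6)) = r + 4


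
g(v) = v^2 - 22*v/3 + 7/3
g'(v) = 2*v - 22/3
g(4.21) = -10.82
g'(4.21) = 1.09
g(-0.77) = 8.57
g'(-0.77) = -8.87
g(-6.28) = 87.83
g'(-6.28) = -19.89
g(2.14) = -8.78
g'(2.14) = -3.05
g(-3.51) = 40.39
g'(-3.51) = -14.35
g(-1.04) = 11.04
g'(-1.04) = -9.41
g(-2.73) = 29.81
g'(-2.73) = -12.79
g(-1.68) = 17.48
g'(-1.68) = -10.69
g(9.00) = 17.33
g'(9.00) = 10.67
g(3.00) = -10.67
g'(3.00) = -1.33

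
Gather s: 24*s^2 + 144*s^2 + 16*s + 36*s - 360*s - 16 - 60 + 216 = 168*s^2 - 308*s + 140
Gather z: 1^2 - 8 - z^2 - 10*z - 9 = -z^2 - 10*z - 16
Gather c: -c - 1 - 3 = -c - 4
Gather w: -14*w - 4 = -14*w - 4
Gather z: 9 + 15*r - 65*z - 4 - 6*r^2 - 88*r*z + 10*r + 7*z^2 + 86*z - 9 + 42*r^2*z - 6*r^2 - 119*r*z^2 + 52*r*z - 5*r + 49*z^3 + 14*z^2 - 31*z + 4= -12*r^2 + 20*r + 49*z^3 + z^2*(21 - 119*r) + z*(42*r^2 - 36*r - 10)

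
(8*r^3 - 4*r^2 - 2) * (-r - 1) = -8*r^4 - 4*r^3 + 4*r^2 + 2*r + 2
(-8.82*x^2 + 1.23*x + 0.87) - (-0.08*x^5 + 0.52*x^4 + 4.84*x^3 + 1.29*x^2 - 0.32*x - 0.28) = 0.08*x^5 - 0.52*x^4 - 4.84*x^3 - 10.11*x^2 + 1.55*x + 1.15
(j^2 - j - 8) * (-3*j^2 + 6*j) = -3*j^4 + 9*j^3 + 18*j^2 - 48*j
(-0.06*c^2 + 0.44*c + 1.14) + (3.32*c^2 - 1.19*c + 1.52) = 3.26*c^2 - 0.75*c + 2.66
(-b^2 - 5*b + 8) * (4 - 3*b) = 3*b^3 + 11*b^2 - 44*b + 32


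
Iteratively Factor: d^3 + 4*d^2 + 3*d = (d + 1)*(d^2 + 3*d) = (d + 1)*(d + 3)*(d)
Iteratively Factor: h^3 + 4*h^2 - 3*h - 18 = (h - 2)*(h^2 + 6*h + 9) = (h - 2)*(h + 3)*(h + 3)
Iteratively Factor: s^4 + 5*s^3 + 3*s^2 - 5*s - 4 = (s + 1)*(s^3 + 4*s^2 - s - 4) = (s + 1)^2*(s^2 + 3*s - 4) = (s + 1)^2*(s + 4)*(s - 1)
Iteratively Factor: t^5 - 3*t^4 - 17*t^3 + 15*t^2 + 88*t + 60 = (t + 2)*(t^4 - 5*t^3 - 7*t^2 + 29*t + 30) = (t + 2)^2*(t^3 - 7*t^2 + 7*t + 15) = (t + 1)*(t + 2)^2*(t^2 - 8*t + 15) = (t - 5)*(t + 1)*(t + 2)^2*(t - 3)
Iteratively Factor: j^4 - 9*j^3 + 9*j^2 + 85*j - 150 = (j - 5)*(j^3 - 4*j^2 - 11*j + 30) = (j - 5)^2*(j^2 + j - 6) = (j - 5)^2*(j - 2)*(j + 3)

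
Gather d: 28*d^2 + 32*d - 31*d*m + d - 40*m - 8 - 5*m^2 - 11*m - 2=28*d^2 + d*(33 - 31*m) - 5*m^2 - 51*m - 10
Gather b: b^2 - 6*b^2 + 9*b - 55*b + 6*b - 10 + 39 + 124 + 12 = -5*b^2 - 40*b + 165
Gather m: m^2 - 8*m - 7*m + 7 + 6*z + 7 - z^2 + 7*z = m^2 - 15*m - z^2 + 13*z + 14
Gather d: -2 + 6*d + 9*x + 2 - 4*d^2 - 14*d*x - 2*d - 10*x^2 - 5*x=-4*d^2 + d*(4 - 14*x) - 10*x^2 + 4*x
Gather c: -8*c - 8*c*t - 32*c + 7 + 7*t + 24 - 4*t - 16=c*(-8*t - 40) + 3*t + 15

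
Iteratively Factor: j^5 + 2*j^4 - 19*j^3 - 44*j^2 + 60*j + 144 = (j + 2)*(j^4 - 19*j^2 - 6*j + 72) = (j + 2)*(j + 3)*(j^3 - 3*j^2 - 10*j + 24) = (j + 2)*(j + 3)^2*(j^2 - 6*j + 8) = (j - 4)*(j + 2)*(j + 3)^2*(j - 2)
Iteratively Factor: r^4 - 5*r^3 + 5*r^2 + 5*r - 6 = (r + 1)*(r^3 - 6*r^2 + 11*r - 6) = (r - 2)*(r + 1)*(r^2 - 4*r + 3) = (r - 3)*(r - 2)*(r + 1)*(r - 1)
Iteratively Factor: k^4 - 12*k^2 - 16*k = (k)*(k^3 - 12*k - 16) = k*(k + 2)*(k^2 - 2*k - 8) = k*(k + 2)^2*(k - 4)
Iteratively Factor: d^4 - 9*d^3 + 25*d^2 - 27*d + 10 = (d - 1)*(d^3 - 8*d^2 + 17*d - 10) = (d - 1)^2*(d^2 - 7*d + 10) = (d - 5)*(d - 1)^2*(d - 2)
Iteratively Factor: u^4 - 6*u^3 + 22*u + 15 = (u + 1)*(u^3 - 7*u^2 + 7*u + 15) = (u - 5)*(u + 1)*(u^2 - 2*u - 3) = (u - 5)*(u + 1)^2*(u - 3)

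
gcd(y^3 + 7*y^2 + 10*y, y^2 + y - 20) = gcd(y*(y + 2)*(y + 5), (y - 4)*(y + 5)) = y + 5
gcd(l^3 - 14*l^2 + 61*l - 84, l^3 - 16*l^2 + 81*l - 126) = l^2 - 10*l + 21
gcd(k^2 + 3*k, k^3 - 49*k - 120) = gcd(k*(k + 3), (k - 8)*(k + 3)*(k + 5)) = k + 3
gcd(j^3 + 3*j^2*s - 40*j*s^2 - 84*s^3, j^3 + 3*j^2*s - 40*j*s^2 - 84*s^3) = -j^3 - 3*j^2*s + 40*j*s^2 + 84*s^3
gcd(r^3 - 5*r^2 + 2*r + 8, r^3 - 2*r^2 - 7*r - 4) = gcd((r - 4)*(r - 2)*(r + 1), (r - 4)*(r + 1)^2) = r^2 - 3*r - 4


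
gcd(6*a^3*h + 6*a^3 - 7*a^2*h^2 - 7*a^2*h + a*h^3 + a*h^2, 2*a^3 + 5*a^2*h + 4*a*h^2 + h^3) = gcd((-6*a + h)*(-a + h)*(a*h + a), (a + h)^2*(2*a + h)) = 1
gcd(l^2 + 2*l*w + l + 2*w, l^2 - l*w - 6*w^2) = l + 2*w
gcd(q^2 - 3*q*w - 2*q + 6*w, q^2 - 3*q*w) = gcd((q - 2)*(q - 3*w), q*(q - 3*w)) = q - 3*w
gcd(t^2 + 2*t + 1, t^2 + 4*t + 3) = t + 1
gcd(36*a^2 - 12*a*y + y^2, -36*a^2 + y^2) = -6*a + y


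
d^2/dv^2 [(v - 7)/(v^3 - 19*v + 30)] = 2*((v - 7)*(3*v^2 - 19)^2 + (-3*v^2 - 3*v*(v - 7) + 19)*(v^3 - 19*v + 30))/(v^3 - 19*v + 30)^3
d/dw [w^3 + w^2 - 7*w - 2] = 3*w^2 + 2*w - 7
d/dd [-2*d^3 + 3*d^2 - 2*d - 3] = -6*d^2 + 6*d - 2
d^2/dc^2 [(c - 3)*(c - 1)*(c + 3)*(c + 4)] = 12*c^2 + 18*c - 26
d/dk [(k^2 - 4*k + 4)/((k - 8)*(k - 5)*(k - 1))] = (-k^4 + 8*k^3 - 15*k^2 + 32*k - 52)/(k^6 - 28*k^5 + 302*k^4 - 1564*k^3 + 3929*k^2 - 4240*k + 1600)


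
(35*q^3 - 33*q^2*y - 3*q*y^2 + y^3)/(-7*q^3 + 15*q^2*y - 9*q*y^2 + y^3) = (5*q + y)/(-q + y)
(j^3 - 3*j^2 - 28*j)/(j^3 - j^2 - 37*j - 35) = j*(j + 4)/(j^2 + 6*j + 5)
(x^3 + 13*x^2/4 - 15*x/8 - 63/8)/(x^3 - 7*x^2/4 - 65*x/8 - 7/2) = (2*x^2 + 3*x - 9)/(2*x^2 - 7*x - 4)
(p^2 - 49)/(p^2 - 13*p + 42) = (p + 7)/(p - 6)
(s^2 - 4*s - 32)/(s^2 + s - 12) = (s - 8)/(s - 3)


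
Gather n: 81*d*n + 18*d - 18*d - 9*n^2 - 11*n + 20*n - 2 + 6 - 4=-9*n^2 + n*(81*d + 9)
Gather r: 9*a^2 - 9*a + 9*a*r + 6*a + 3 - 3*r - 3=9*a^2 - 3*a + r*(9*a - 3)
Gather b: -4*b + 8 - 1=7 - 4*b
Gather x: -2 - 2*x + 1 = -2*x - 1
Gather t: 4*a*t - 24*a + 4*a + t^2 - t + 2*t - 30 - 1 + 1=-20*a + t^2 + t*(4*a + 1) - 30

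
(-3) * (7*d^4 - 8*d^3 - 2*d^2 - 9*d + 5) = -21*d^4 + 24*d^3 + 6*d^2 + 27*d - 15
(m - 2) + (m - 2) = 2*m - 4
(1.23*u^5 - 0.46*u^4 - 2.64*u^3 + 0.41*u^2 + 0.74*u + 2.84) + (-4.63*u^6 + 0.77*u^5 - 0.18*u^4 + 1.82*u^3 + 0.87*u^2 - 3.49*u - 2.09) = -4.63*u^6 + 2.0*u^5 - 0.64*u^4 - 0.82*u^3 + 1.28*u^2 - 2.75*u + 0.75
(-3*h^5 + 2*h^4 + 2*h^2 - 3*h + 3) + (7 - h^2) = -3*h^5 + 2*h^4 + h^2 - 3*h + 10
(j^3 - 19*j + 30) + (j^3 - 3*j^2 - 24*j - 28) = 2*j^3 - 3*j^2 - 43*j + 2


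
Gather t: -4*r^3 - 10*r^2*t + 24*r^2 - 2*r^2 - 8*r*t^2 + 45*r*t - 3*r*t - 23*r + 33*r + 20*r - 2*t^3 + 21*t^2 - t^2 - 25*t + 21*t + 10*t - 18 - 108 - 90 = -4*r^3 + 22*r^2 + 30*r - 2*t^3 + t^2*(20 - 8*r) + t*(-10*r^2 + 42*r + 6) - 216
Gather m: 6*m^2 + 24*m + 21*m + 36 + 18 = 6*m^2 + 45*m + 54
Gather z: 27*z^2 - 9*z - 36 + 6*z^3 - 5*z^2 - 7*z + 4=6*z^3 + 22*z^2 - 16*z - 32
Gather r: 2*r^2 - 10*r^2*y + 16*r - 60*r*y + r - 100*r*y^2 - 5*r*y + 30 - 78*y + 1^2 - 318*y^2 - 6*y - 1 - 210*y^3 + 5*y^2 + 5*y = r^2*(2 - 10*y) + r*(-100*y^2 - 65*y + 17) - 210*y^3 - 313*y^2 - 79*y + 30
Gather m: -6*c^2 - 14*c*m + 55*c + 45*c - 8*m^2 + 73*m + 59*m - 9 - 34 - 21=-6*c^2 + 100*c - 8*m^2 + m*(132 - 14*c) - 64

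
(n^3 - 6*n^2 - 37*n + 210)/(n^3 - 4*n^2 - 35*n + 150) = (n - 7)/(n - 5)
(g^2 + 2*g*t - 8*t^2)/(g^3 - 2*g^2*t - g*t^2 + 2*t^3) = (-g - 4*t)/(-g^2 + t^2)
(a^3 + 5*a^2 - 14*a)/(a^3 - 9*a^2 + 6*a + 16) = a*(a + 7)/(a^2 - 7*a - 8)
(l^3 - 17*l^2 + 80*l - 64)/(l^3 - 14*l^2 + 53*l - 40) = (l - 8)/(l - 5)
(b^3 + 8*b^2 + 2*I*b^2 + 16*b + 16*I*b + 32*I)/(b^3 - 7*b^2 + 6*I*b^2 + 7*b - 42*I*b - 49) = (b^3 + b^2*(8 + 2*I) + b*(16 + 16*I) + 32*I)/(b^3 + b^2*(-7 + 6*I) + b*(7 - 42*I) - 49)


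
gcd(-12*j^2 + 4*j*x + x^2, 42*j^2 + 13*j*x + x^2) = 6*j + x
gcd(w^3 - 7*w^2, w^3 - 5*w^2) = w^2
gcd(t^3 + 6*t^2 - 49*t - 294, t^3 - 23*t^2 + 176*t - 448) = t - 7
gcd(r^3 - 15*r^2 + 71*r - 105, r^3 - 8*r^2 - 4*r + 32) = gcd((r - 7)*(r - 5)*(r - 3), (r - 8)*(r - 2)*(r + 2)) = 1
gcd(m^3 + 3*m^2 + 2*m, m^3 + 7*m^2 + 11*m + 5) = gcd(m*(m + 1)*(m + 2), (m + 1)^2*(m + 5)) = m + 1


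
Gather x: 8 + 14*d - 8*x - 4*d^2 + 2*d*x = -4*d^2 + 14*d + x*(2*d - 8) + 8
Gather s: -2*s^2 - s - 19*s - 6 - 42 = -2*s^2 - 20*s - 48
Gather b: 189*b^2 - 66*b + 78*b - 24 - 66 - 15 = 189*b^2 + 12*b - 105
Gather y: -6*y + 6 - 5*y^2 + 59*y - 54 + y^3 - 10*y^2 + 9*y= y^3 - 15*y^2 + 62*y - 48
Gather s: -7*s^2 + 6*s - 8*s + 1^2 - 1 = -7*s^2 - 2*s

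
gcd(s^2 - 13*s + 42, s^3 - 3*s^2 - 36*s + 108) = s - 6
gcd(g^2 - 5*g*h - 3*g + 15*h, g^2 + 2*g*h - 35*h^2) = g - 5*h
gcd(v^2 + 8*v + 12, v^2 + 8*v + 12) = v^2 + 8*v + 12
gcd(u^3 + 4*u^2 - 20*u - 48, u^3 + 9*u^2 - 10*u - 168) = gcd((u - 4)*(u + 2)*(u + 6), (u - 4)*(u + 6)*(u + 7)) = u^2 + 2*u - 24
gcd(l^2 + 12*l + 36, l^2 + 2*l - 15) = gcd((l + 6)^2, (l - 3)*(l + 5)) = 1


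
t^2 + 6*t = t*(t + 6)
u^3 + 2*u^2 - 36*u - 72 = (u - 6)*(u + 2)*(u + 6)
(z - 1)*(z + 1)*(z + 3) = z^3 + 3*z^2 - z - 3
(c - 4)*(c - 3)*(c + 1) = c^3 - 6*c^2 + 5*c + 12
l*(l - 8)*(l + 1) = l^3 - 7*l^2 - 8*l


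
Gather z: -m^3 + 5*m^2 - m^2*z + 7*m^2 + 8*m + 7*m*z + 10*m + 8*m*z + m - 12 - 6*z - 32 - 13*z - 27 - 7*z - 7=-m^3 + 12*m^2 + 19*m + z*(-m^2 + 15*m - 26) - 78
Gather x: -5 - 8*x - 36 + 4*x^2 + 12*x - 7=4*x^2 + 4*x - 48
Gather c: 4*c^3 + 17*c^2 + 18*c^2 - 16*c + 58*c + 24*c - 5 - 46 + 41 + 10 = 4*c^3 + 35*c^2 + 66*c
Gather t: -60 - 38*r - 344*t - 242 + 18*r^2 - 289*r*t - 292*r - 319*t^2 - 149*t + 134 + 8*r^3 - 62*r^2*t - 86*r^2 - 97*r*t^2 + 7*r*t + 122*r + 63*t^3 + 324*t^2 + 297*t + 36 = 8*r^3 - 68*r^2 - 208*r + 63*t^3 + t^2*(5 - 97*r) + t*(-62*r^2 - 282*r - 196) - 132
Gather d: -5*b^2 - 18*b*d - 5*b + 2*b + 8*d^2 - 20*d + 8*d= -5*b^2 - 3*b + 8*d^2 + d*(-18*b - 12)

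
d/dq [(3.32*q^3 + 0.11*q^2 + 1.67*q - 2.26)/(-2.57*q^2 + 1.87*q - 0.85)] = (-8.5324*q^4 + 12.4168*q^3 - 3.9684*q^2 - 11.8034*q + 2.8067)/(6.6049*q^4 - 9.6118*q^3 + 7.8659*q^2 - 3.179*q + 0.7225)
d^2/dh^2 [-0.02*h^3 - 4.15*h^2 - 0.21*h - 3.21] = -0.12*h - 8.3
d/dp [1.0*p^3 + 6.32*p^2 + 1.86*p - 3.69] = 3.0*p^2 + 12.64*p + 1.86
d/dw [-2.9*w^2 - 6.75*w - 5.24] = -5.8*w - 6.75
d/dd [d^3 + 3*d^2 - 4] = 3*d*(d + 2)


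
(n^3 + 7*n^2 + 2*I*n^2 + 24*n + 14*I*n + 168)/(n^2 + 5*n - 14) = (n^2 + 2*I*n + 24)/(n - 2)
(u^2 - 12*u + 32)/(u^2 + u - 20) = (u - 8)/(u + 5)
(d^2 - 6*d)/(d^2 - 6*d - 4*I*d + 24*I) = d/(d - 4*I)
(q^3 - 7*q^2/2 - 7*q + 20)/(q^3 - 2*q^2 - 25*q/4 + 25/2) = 2*(q - 4)/(2*q - 5)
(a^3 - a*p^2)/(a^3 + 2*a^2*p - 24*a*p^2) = (a^2 - p^2)/(a^2 + 2*a*p - 24*p^2)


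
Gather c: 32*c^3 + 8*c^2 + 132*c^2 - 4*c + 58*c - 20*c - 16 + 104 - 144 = 32*c^3 + 140*c^2 + 34*c - 56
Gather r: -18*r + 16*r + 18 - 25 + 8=1 - 2*r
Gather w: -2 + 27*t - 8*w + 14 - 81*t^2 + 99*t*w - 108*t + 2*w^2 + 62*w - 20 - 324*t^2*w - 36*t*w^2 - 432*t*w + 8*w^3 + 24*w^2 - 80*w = -81*t^2 - 81*t + 8*w^3 + w^2*(26 - 36*t) + w*(-324*t^2 - 333*t - 26) - 8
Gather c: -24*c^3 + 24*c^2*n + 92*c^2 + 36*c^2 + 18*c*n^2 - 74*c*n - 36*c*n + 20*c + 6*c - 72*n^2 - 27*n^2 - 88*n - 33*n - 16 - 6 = -24*c^3 + c^2*(24*n + 128) + c*(18*n^2 - 110*n + 26) - 99*n^2 - 121*n - 22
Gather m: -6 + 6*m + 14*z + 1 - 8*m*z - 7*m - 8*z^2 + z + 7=m*(-8*z - 1) - 8*z^2 + 15*z + 2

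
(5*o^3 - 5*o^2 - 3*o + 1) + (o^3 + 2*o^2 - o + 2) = 6*o^3 - 3*o^2 - 4*o + 3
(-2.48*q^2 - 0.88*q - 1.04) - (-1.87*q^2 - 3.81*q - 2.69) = -0.61*q^2 + 2.93*q + 1.65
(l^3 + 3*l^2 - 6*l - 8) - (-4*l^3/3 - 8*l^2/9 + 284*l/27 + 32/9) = 7*l^3/3 + 35*l^2/9 - 446*l/27 - 104/9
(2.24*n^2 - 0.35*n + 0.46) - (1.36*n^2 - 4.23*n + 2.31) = 0.88*n^2 + 3.88*n - 1.85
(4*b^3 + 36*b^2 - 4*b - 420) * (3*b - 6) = 12*b^4 + 84*b^3 - 228*b^2 - 1236*b + 2520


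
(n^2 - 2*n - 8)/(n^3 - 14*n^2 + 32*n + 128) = (n - 4)/(n^2 - 16*n + 64)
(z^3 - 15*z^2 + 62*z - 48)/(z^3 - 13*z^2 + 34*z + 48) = (z - 1)/(z + 1)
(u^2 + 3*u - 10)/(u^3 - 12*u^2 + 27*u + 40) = (u^2 + 3*u - 10)/(u^3 - 12*u^2 + 27*u + 40)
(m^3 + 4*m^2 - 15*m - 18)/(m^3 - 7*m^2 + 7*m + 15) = (m + 6)/(m - 5)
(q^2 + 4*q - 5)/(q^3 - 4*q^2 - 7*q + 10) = (q + 5)/(q^2 - 3*q - 10)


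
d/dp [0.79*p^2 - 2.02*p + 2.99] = 1.58*p - 2.02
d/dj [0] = 0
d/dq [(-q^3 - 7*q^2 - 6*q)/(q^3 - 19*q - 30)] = (7*q^4 + 50*q^3 + 223*q^2 + 420*q + 180)/(q^6 - 38*q^4 - 60*q^3 + 361*q^2 + 1140*q + 900)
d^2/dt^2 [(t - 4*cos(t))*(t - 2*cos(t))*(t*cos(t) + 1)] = -t^3*cos(t) - 6*t^2*sin(t) + 12*t^2*cos(2*t) + 24*t*sin(2*t) + 6*t*cos(t) - 18*t*cos(3*t) - 12*sin(3*t) - 22*cos(2*t) - 4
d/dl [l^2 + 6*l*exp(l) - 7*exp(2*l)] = 6*l*exp(l) + 2*l - 14*exp(2*l) + 6*exp(l)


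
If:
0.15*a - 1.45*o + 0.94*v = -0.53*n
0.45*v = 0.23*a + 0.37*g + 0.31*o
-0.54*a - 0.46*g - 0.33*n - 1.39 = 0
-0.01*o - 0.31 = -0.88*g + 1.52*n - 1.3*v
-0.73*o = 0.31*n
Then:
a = -6.77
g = 3.88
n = 1.46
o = -0.62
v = -0.69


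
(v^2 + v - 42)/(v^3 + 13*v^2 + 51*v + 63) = (v - 6)/(v^2 + 6*v + 9)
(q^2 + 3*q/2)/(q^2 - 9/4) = 2*q/(2*q - 3)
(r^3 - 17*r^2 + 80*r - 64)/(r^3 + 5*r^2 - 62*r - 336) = (r^2 - 9*r + 8)/(r^2 + 13*r + 42)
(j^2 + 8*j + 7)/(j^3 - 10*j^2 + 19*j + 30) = (j + 7)/(j^2 - 11*j + 30)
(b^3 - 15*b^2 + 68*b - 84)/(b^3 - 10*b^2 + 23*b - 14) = (b - 6)/(b - 1)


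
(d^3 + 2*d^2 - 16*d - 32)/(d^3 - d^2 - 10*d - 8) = (d + 4)/(d + 1)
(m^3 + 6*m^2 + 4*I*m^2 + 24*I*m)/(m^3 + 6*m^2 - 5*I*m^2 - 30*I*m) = (m + 4*I)/(m - 5*I)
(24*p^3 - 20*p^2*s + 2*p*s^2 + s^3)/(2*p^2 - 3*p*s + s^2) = (12*p^2 - 4*p*s - s^2)/(p - s)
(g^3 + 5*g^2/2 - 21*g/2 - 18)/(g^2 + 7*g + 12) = (2*g^2 - 3*g - 9)/(2*(g + 3))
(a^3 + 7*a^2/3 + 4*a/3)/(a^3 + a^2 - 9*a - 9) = a*(3*a + 4)/(3*(a^2 - 9))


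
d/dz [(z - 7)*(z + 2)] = 2*z - 5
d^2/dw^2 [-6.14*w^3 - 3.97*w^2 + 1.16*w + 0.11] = -36.84*w - 7.94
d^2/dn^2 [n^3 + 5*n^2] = 6*n + 10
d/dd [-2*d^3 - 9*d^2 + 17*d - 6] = -6*d^2 - 18*d + 17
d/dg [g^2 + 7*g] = 2*g + 7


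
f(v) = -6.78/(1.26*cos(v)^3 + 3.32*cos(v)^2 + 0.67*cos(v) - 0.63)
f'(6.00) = 1.14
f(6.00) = -1.62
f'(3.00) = 3.86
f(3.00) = -9.19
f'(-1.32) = 290.89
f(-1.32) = 28.25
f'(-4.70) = -9.81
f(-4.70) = 10.63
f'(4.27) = -54.68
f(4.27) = 16.65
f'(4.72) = 12.52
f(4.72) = 10.85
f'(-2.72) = -19.44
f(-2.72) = -11.99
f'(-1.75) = -6.19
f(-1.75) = 10.41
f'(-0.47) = 2.41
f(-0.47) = -1.94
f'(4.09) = -524.28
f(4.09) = 47.78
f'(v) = -6.78*(3.78*sin(v)*cos(v)^2 + 6.64*sin(v)*cos(v) + 0.67*sin(v))/(1.26*cos(v)^3 + 3.32*cos(v)^2 + 0.67*cos(v) - 0.63)^2 = (25.6284*sin(v)^2 - 45.0192*cos(v) - 30.171)*sin(v)/(1.26*cos(v)^3 + 3.32*cos(v)^2 + 0.67*cos(v) - 0.63)^2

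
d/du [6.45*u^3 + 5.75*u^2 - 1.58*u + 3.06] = 19.35*u^2 + 11.5*u - 1.58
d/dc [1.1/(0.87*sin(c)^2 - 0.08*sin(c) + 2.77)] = (0.088 - 1.914*sin(c))*cos(c)/(0.87*sin(c)^2 - 0.08*sin(c) + 2.77)^2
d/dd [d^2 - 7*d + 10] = 2*d - 7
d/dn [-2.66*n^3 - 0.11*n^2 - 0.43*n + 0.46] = -7.98*n^2 - 0.22*n - 0.43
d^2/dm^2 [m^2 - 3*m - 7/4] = 2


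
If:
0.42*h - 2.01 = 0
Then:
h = 4.79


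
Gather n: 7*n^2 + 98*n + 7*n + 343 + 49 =7*n^2 + 105*n + 392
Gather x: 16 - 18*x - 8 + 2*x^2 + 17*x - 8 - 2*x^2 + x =0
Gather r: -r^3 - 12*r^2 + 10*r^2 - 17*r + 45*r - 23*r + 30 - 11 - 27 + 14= -r^3 - 2*r^2 + 5*r + 6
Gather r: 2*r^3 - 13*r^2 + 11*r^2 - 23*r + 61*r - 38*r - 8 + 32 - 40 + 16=2*r^3 - 2*r^2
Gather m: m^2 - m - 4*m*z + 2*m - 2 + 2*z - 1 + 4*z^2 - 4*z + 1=m^2 + m*(1 - 4*z) + 4*z^2 - 2*z - 2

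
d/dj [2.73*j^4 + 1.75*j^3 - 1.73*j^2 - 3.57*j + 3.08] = 10.92*j^3 + 5.25*j^2 - 3.46*j - 3.57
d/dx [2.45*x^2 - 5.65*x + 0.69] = 4.9*x - 5.65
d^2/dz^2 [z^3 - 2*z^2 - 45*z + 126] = 6*z - 4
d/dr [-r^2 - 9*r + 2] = -2*r - 9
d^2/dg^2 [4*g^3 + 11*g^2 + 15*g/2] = 24*g + 22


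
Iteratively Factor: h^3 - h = (h)*(h^2 - 1) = h*(h + 1)*(h - 1)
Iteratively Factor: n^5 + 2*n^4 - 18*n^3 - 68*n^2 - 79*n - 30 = (n - 5)*(n^4 + 7*n^3 + 17*n^2 + 17*n + 6) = (n - 5)*(n + 1)*(n^3 + 6*n^2 + 11*n + 6) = (n - 5)*(n + 1)*(n + 2)*(n^2 + 4*n + 3) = (n - 5)*(n + 1)*(n + 2)*(n + 3)*(n + 1)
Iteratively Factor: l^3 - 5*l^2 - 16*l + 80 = (l + 4)*(l^2 - 9*l + 20) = (l - 5)*(l + 4)*(l - 4)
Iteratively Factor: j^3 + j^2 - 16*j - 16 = (j - 4)*(j^2 + 5*j + 4) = (j - 4)*(j + 4)*(j + 1)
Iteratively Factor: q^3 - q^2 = (q)*(q^2 - q) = q*(q - 1)*(q)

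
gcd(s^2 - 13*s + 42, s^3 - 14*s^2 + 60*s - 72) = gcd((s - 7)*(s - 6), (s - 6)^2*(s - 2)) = s - 6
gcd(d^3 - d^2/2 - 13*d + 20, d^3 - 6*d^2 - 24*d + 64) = d^2 + 2*d - 8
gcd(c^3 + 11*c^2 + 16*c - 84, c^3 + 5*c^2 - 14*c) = c^2 + 5*c - 14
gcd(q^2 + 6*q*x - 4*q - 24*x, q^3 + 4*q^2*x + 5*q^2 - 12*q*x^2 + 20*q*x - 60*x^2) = q + 6*x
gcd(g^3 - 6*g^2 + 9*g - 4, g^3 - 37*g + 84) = g - 4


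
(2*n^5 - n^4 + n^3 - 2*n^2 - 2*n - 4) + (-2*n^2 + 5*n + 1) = 2*n^5 - n^4 + n^3 - 4*n^2 + 3*n - 3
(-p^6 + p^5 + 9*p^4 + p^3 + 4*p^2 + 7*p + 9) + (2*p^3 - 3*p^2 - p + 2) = -p^6 + p^5 + 9*p^4 + 3*p^3 + p^2 + 6*p + 11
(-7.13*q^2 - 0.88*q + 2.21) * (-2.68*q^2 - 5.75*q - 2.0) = 19.1084*q^4 + 43.3559*q^3 + 13.3972*q^2 - 10.9475*q - 4.42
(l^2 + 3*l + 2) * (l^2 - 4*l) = l^4 - l^3 - 10*l^2 - 8*l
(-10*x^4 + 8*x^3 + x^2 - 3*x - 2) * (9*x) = -90*x^5 + 72*x^4 + 9*x^3 - 27*x^2 - 18*x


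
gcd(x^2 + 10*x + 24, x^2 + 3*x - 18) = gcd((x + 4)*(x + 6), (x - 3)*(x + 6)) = x + 6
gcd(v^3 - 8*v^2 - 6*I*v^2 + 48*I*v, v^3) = v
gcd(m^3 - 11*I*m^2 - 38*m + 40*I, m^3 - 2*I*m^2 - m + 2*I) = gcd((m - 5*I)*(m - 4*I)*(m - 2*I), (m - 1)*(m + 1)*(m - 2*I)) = m - 2*I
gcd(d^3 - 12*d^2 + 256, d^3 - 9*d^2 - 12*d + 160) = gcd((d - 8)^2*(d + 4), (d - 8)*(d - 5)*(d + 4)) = d^2 - 4*d - 32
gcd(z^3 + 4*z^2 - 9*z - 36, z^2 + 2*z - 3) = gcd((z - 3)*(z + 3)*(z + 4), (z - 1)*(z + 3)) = z + 3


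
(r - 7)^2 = r^2 - 14*r + 49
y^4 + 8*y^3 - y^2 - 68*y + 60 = (y - 2)*(y - 1)*(y + 5)*(y + 6)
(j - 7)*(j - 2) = j^2 - 9*j + 14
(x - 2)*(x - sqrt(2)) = x^2 - 2*x - sqrt(2)*x + 2*sqrt(2)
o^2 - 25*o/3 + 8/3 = (o - 8)*(o - 1/3)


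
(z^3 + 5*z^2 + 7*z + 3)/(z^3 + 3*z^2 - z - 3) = (z + 1)/(z - 1)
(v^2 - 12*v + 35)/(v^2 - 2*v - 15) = (v - 7)/(v + 3)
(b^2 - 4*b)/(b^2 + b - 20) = b/(b + 5)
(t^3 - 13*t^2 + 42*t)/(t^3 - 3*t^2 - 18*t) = (t - 7)/(t + 3)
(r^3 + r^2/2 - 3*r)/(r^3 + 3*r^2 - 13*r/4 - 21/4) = 2*r*(r + 2)/(2*r^2 + 9*r + 7)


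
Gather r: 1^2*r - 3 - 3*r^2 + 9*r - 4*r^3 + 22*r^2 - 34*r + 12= -4*r^3 + 19*r^2 - 24*r + 9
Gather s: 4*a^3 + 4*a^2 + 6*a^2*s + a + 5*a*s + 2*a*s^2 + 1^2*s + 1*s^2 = 4*a^3 + 4*a^2 + a + s^2*(2*a + 1) + s*(6*a^2 + 5*a + 1)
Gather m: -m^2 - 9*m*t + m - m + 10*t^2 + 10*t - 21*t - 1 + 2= -m^2 - 9*m*t + 10*t^2 - 11*t + 1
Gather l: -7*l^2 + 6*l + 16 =-7*l^2 + 6*l + 16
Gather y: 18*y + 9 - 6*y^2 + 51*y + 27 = -6*y^2 + 69*y + 36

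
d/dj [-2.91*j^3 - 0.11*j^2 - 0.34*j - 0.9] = -8.73*j^2 - 0.22*j - 0.34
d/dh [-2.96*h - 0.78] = -2.96000000000000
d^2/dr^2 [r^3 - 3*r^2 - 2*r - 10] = 6*r - 6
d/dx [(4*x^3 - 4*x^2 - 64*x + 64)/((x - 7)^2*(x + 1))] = 24*(-2*x^3 + 3*x^2 - 3*x + 32)/(x^5 - 19*x^4 + 106*x^3 - 70*x^2 - 539*x - 343)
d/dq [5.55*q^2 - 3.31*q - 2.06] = 11.1*q - 3.31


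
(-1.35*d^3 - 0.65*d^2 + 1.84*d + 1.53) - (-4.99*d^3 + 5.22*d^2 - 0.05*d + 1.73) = 3.64*d^3 - 5.87*d^2 + 1.89*d - 0.2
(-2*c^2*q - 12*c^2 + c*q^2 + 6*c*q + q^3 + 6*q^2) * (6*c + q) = -12*c^3*q - 72*c^3 + 4*c^2*q^2 + 24*c^2*q + 7*c*q^3 + 42*c*q^2 + q^4 + 6*q^3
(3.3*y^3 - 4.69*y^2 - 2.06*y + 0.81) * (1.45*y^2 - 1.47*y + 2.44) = 4.785*y^5 - 11.6515*y^4 + 11.9593*y^3 - 7.2409*y^2 - 6.2171*y + 1.9764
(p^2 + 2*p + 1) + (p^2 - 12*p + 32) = 2*p^2 - 10*p + 33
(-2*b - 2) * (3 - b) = 2*b^2 - 4*b - 6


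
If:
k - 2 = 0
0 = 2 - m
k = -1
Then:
No Solution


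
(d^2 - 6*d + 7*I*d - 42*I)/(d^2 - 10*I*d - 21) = (d^2 + d*(-6 + 7*I) - 42*I)/(d^2 - 10*I*d - 21)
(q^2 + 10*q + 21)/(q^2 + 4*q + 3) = (q + 7)/(q + 1)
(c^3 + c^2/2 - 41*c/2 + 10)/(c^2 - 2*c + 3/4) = 2*(c^2 + c - 20)/(2*c - 3)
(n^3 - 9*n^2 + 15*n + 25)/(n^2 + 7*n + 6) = (n^2 - 10*n + 25)/(n + 6)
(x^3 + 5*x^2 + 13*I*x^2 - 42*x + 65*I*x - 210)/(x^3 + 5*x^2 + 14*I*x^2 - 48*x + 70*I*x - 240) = (x + 7*I)/(x + 8*I)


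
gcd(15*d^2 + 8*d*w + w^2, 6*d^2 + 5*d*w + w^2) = 3*d + w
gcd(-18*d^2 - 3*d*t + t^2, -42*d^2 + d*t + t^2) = -6*d + t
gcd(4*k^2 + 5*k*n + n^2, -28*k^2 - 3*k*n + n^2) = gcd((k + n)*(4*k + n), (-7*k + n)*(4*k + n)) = 4*k + n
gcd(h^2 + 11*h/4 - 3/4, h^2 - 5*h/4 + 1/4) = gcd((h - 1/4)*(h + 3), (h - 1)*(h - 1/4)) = h - 1/4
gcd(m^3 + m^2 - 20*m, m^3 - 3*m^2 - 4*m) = m^2 - 4*m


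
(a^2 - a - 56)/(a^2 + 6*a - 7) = (a - 8)/(a - 1)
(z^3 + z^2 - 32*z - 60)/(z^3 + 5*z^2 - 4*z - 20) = (z - 6)/(z - 2)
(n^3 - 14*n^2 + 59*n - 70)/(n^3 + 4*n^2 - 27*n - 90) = (n^2 - 9*n + 14)/(n^2 + 9*n + 18)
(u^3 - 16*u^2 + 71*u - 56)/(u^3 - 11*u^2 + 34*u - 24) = (u^2 - 15*u + 56)/(u^2 - 10*u + 24)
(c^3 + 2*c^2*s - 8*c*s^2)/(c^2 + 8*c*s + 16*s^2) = c*(c - 2*s)/(c + 4*s)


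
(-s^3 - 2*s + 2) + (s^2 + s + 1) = -s^3 + s^2 - s + 3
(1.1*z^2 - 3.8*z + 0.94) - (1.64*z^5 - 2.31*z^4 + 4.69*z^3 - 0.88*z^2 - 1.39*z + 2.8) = -1.64*z^5 + 2.31*z^4 - 4.69*z^3 + 1.98*z^2 - 2.41*z - 1.86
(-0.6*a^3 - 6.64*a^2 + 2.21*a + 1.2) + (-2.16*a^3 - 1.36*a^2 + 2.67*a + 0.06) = -2.76*a^3 - 8.0*a^2 + 4.88*a + 1.26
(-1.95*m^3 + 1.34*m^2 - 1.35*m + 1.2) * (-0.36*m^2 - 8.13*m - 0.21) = 0.702*m^5 + 15.3711*m^4 - 9.9987*m^3 + 10.2621*m^2 - 9.4725*m - 0.252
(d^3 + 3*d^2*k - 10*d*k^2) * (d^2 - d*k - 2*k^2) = d^5 + 2*d^4*k - 15*d^3*k^2 + 4*d^2*k^3 + 20*d*k^4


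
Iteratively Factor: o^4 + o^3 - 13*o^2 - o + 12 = (o - 3)*(o^3 + 4*o^2 - o - 4) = (o - 3)*(o + 1)*(o^2 + 3*o - 4) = (o - 3)*(o + 1)*(o + 4)*(o - 1)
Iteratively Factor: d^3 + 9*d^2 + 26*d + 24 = (d + 4)*(d^2 + 5*d + 6) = (d + 2)*(d + 4)*(d + 3)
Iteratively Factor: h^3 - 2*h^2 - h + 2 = (h - 2)*(h^2 - 1) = (h - 2)*(h + 1)*(h - 1)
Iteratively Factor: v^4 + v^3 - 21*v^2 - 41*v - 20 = (v + 4)*(v^3 - 3*v^2 - 9*v - 5) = (v + 1)*(v + 4)*(v^2 - 4*v - 5) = (v + 1)^2*(v + 4)*(v - 5)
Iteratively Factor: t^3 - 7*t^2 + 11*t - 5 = (t - 1)*(t^2 - 6*t + 5) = (t - 5)*(t - 1)*(t - 1)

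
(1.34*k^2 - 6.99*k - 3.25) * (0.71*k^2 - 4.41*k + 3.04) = 0.9514*k^4 - 10.8723*k^3 + 32.592*k^2 - 6.9171*k - 9.88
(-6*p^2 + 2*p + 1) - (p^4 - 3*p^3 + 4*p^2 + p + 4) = -p^4 + 3*p^3 - 10*p^2 + p - 3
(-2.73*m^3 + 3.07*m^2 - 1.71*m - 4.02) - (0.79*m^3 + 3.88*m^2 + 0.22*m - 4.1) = -3.52*m^3 - 0.81*m^2 - 1.93*m + 0.0800000000000001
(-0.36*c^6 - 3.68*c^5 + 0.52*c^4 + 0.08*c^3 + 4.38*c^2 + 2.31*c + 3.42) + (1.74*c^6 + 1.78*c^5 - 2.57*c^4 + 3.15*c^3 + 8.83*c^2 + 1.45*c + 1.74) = 1.38*c^6 - 1.9*c^5 - 2.05*c^4 + 3.23*c^3 + 13.21*c^2 + 3.76*c + 5.16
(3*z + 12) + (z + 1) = 4*z + 13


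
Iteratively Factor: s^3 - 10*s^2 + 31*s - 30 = (s - 5)*(s^2 - 5*s + 6) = (s - 5)*(s - 2)*(s - 3)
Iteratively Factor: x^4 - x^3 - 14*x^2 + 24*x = (x - 3)*(x^3 + 2*x^2 - 8*x) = (x - 3)*(x - 2)*(x^2 + 4*x) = (x - 3)*(x - 2)*(x + 4)*(x)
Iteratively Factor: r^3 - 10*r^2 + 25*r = (r - 5)*(r^2 - 5*r) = (r - 5)^2*(r)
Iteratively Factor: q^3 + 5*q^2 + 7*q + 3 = (q + 1)*(q^2 + 4*q + 3) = (q + 1)*(q + 3)*(q + 1)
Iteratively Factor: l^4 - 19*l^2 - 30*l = (l + 3)*(l^3 - 3*l^2 - 10*l) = (l + 2)*(l + 3)*(l^2 - 5*l) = l*(l + 2)*(l + 3)*(l - 5)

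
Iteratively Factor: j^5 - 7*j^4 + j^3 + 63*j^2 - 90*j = (j + 3)*(j^4 - 10*j^3 + 31*j^2 - 30*j) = j*(j + 3)*(j^3 - 10*j^2 + 31*j - 30) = j*(j - 3)*(j + 3)*(j^2 - 7*j + 10) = j*(j - 3)*(j - 2)*(j + 3)*(j - 5)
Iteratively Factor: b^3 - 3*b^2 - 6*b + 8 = (b - 1)*(b^2 - 2*b - 8) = (b - 4)*(b - 1)*(b + 2)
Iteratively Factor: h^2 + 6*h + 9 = (h + 3)*(h + 3)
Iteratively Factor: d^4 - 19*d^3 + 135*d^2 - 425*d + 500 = (d - 4)*(d^3 - 15*d^2 + 75*d - 125) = (d - 5)*(d - 4)*(d^2 - 10*d + 25) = (d - 5)^2*(d - 4)*(d - 5)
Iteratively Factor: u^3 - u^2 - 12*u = (u + 3)*(u^2 - 4*u) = (u - 4)*(u + 3)*(u)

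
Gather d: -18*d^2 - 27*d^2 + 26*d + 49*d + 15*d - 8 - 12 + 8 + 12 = -45*d^2 + 90*d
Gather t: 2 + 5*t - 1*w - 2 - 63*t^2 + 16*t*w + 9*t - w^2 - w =-63*t^2 + t*(16*w + 14) - w^2 - 2*w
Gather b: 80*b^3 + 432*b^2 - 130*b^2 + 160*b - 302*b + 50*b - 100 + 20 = 80*b^3 + 302*b^2 - 92*b - 80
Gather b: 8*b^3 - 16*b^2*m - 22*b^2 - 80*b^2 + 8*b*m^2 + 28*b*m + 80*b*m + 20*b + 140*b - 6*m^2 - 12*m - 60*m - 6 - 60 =8*b^3 + b^2*(-16*m - 102) + b*(8*m^2 + 108*m + 160) - 6*m^2 - 72*m - 66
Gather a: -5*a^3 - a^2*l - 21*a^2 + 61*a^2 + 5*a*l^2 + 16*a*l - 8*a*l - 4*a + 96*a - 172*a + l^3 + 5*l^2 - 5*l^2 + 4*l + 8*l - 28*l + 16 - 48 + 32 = -5*a^3 + a^2*(40 - l) + a*(5*l^2 + 8*l - 80) + l^3 - 16*l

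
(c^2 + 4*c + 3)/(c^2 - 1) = (c + 3)/(c - 1)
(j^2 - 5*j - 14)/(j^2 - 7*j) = (j + 2)/j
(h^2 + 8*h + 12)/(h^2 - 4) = (h + 6)/(h - 2)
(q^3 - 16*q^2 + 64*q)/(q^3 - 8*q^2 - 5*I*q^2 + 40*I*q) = (q - 8)/(q - 5*I)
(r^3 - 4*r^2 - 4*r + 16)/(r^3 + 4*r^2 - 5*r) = (r^3 - 4*r^2 - 4*r + 16)/(r*(r^2 + 4*r - 5))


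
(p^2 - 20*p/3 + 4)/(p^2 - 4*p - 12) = (p - 2/3)/(p + 2)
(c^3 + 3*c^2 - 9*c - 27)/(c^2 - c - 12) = (c^2 - 9)/(c - 4)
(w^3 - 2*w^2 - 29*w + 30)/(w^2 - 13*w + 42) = (w^2 + 4*w - 5)/(w - 7)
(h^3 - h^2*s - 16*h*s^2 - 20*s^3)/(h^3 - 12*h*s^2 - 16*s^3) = (-h + 5*s)/(-h + 4*s)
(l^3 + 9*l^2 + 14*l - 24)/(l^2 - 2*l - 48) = (l^2 + 3*l - 4)/(l - 8)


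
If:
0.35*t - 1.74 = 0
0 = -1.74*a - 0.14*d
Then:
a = -0.0804597701149425*d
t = 4.97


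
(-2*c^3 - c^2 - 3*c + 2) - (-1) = -2*c^3 - c^2 - 3*c + 3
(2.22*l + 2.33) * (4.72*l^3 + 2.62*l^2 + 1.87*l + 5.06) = 10.4784*l^4 + 16.814*l^3 + 10.256*l^2 + 15.5903*l + 11.7898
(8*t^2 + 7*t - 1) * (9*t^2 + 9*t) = 72*t^4 + 135*t^3 + 54*t^2 - 9*t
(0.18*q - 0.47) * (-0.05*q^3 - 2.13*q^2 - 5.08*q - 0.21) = -0.009*q^4 - 0.3599*q^3 + 0.0866999999999999*q^2 + 2.3498*q + 0.0987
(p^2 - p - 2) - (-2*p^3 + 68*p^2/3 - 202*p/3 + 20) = 2*p^3 - 65*p^2/3 + 199*p/3 - 22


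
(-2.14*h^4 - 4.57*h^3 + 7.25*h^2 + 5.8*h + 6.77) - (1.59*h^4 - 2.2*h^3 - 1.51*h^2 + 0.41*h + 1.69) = -3.73*h^4 - 2.37*h^3 + 8.76*h^2 + 5.39*h + 5.08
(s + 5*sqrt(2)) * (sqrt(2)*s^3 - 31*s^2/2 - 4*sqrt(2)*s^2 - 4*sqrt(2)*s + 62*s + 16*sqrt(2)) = sqrt(2)*s^4 - 4*sqrt(2)*s^3 - 11*s^3/2 - 163*sqrt(2)*s^2/2 + 22*s^2 - 40*s + 326*sqrt(2)*s + 160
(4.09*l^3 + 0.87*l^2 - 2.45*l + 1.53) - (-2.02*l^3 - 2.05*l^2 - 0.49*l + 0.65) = 6.11*l^3 + 2.92*l^2 - 1.96*l + 0.88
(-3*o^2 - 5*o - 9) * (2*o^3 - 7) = -6*o^5 - 10*o^4 - 18*o^3 + 21*o^2 + 35*o + 63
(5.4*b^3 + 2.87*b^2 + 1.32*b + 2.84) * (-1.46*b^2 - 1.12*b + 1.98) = -7.884*b^5 - 10.2382*b^4 + 5.5504*b^3 + 0.0578000000000003*b^2 - 0.5672*b + 5.6232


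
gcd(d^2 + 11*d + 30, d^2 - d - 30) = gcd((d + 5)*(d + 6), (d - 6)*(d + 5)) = d + 5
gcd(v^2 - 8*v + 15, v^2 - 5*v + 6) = v - 3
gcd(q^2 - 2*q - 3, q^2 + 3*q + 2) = q + 1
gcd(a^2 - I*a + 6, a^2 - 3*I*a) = a - 3*I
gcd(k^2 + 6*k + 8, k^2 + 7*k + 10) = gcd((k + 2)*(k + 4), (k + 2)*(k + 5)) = k + 2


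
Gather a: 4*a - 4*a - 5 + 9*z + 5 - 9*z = 0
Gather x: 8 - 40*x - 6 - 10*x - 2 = -50*x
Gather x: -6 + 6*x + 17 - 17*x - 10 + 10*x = 1 - x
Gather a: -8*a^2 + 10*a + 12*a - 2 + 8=-8*a^2 + 22*a + 6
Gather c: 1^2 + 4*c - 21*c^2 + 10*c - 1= -21*c^2 + 14*c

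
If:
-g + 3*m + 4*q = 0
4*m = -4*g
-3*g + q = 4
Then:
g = -2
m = 2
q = -2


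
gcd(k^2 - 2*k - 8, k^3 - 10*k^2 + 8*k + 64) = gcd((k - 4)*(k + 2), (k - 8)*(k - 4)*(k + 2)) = k^2 - 2*k - 8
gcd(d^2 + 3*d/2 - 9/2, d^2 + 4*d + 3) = d + 3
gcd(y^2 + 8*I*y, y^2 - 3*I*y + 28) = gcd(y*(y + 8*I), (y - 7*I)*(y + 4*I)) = 1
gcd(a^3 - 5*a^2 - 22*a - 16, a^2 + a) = a + 1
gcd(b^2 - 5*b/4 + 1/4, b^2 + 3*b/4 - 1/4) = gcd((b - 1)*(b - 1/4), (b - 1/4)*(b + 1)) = b - 1/4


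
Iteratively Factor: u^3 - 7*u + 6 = (u - 1)*(u^2 + u - 6) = (u - 1)*(u + 3)*(u - 2)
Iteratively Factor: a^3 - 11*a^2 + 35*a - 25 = (a - 1)*(a^2 - 10*a + 25) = (a - 5)*(a - 1)*(a - 5)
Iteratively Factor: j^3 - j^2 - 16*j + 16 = (j - 1)*(j^2 - 16) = (j - 4)*(j - 1)*(j + 4)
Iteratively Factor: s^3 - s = (s + 1)*(s^2 - s) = (s - 1)*(s + 1)*(s)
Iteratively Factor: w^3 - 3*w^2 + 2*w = (w)*(w^2 - 3*w + 2) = w*(w - 1)*(w - 2)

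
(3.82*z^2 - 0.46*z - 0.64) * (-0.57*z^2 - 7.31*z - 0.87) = -2.1774*z^4 - 27.662*z^3 + 0.404*z^2 + 5.0786*z + 0.5568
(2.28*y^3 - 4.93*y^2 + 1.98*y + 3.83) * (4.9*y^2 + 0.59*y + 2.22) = 11.172*y^5 - 22.8118*y^4 + 11.8549*y^3 + 8.9906*y^2 + 6.6553*y + 8.5026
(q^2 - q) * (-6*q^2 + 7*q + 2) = -6*q^4 + 13*q^3 - 5*q^2 - 2*q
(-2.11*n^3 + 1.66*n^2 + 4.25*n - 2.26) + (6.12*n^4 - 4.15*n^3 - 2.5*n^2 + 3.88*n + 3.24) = 6.12*n^4 - 6.26*n^3 - 0.84*n^2 + 8.13*n + 0.98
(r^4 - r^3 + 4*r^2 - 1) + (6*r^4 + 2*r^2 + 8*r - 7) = 7*r^4 - r^3 + 6*r^2 + 8*r - 8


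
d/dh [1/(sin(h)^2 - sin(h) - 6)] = (1 - 2*sin(h))*cos(h)/(sin(h) + cos(h)^2 + 5)^2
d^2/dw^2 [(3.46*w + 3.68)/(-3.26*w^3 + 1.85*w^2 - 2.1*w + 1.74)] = (-220.628976*w^5 - 344.111256*w^4 + 378.7959*w^3 - 462.246528*w^2 + 27.360648*w - 34.05144)/(34.645976*w^9 - 58.98318*w^8 + 100.42593*w^7 - 137.798297*w^6 + 127.65519*w^5 - 113.81319*w^4 + 79.430328*w^3 - 39.82338*w^2 + 19.07388*w - 5.268024)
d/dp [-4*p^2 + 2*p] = 2 - 8*p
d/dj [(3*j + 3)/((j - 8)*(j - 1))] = 3*(-j^2 - 2*j + 17)/(j^4 - 18*j^3 + 97*j^2 - 144*j + 64)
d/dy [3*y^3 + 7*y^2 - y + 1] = 9*y^2 + 14*y - 1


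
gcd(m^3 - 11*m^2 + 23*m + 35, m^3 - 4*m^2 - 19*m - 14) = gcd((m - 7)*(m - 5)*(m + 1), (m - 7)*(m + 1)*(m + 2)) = m^2 - 6*m - 7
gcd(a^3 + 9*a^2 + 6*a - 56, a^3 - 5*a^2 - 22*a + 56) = a^2 + 2*a - 8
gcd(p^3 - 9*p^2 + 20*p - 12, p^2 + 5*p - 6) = p - 1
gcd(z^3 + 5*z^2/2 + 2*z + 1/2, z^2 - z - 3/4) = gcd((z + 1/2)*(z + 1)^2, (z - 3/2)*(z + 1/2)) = z + 1/2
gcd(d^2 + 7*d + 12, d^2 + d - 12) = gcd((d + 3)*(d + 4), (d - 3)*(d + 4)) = d + 4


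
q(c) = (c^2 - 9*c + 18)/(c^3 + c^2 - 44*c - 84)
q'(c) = (2*c - 9)/(c^3 + c^2 - 44*c - 84) + (-3*c^2 - 2*c + 44)*(c^2 - 9*c + 18)/(c^3 + c^2 - 44*c - 84)^2 = (-c^4 + 18*c^3 - 89*c^2 - 204*c + 1548)/(c^6 + 2*c^5 - 87*c^4 - 256*c^3 + 1768*c^2 + 7392*c + 7056)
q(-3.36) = 1.60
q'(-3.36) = 0.30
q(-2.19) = 6.39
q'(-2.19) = 30.64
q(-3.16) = 1.69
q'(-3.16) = 0.57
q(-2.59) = 2.49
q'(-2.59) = 3.01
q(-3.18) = 1.67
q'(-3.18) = 0.54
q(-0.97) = -0.67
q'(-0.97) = 0.96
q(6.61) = -0.05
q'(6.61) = -0.22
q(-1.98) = -55.04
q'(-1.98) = 2777.65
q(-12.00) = -0.24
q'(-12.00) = -0.05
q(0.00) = -0.21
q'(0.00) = 0.22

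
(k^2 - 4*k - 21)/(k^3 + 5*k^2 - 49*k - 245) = (k + 3)/(k^2 + 12*k + 35)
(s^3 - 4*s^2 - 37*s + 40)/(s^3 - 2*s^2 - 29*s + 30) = (s - 8)/(s - 6)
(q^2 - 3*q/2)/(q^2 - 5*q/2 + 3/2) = q/(q - 1)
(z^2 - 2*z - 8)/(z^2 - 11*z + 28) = (z + 2)/(z - 7)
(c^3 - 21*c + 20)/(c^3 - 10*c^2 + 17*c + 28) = (c^2 + 4*c - 5)/(c^2 - 6*c - 7)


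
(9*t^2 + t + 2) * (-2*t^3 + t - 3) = -18*t^5 - 2*t^4 + 5*t^3 - 26*t^2 - t - 6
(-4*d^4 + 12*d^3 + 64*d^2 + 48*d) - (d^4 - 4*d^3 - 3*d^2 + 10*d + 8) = -5*d^4 + 16*d^3 + 67*d^2 + 38*d - 8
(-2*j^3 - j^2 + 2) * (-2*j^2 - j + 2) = 4*j^5 + 4*j^4 - 3*j^3 - 6*j^2 - 2*j + 4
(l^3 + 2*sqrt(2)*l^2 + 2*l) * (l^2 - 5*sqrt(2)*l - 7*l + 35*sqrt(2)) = l^5 - 7*l^4 - 3*sqrt(2)*l^4 - 18*l^3 + 21*sqrt(2)*l^3 - 10*sqrt(2)*l^2 + 126*l^2 + 70*sqrt(2)*l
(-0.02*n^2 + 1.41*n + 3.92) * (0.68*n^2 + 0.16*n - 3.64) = -0.0136*n^4 + 0.9556*n^3 + 2.964*n^2 - 4.5052*n - 14.2688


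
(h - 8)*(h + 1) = h^2 - 7*h - 8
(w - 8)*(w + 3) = w^2 - 5*w - 24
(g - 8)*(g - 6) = g^2 - 14*g + 48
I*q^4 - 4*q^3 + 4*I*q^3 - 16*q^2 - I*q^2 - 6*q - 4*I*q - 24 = (q + 4)*(q + 2*I)*(q + 3*I)*(I*q + 1)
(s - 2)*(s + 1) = s^2 - s - 2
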